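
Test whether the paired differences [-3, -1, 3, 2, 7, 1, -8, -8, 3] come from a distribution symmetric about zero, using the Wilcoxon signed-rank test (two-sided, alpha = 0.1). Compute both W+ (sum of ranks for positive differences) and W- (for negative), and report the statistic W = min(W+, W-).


Step 1: Drop any zero differences (none here) and take |d_i|.
|d| = [3, 1, 3, 2, 7, 1, 8, 8, 3]
Step 2: Midrank |d_i| (ties get averaged ranks).
ranks: |3|->5, |1|->1.5, |3|->5, |2|->3, |7|->7, |1|->1.5, |8|->8.5, |8|->8.5, |3|->5
Step 3: Attach original signs; sum ranks with positive sign and with negative sign.
W+ = 5 + 3 + 7 + 1.5 + 5 = 21.5
W- = 5 + 1.5 + 8.5 + 8.5 = 23.5
(Check: W+ + W- = 45 should equal n(n+1)/2 = 45.)
Step 4: Test statistic W = min(W+, W-) = 21.5.
Step 5: Ties in |d|, so use the tie-corrected normal approximation.
        E[W] = n(n+1)/4 = 9*10/4 = 22.5.
        Tie groups: |d|=1 (t=2), |d|=3 (t=3), |d|=8 (t=2); sum(t^3 - t) = 36.
        Var[W] = n(n+1)(2n+1)/24 - sum(t^3-t)/48 = 1710/24 - 36/48 = 70.5.
        z = (W - E[W]) / sqrt(Var[W]) = (21.5 - 22.5) / 8.3964 = -0.1191.
        Two-sided p = 2*Phi(z) = 0.905198.
Step 6: alpha = 0.1. fail to reject H0.

W+ = 21.5, W- = 23.5, W = min = 21.5, p = 0.905198, fail to reject H0.


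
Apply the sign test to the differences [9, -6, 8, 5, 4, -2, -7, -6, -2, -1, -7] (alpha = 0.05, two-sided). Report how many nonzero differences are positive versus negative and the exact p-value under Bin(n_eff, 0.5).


Step 1: Discard zero differences. Original n = 11; n_eff = number of nonzero differences = 11.
Nonzero differences (with sign): +9, -6, +8, +5, +4, -2, -7, -6, -2, -1, -7
Step 2: Count signs: positive = 4, negative = 7.
Step 3: Under H0: P(positive) = 0.5, so the number of positives S ~ Bin(11, 0.5).
Step 4: Two-sided exact p-value = sum of Bin(11,0.5) probabilities at or below the observed probability = 0.548828.
Step 5: alpha = 0.05. fail to reject H0.

n_eff = 11, pos = 4, neg = 7, p = 0.548828, fail to reject H0.


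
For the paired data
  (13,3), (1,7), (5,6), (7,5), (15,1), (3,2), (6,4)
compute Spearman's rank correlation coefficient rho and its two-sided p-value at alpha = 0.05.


Step 1: Rank x and y separately (midranks; no ties here).
rank(x): 13->6, 1->1, 5->3, 7->5, 15->7, 3->2, 6->4
rank(y): 3->3, 7->7, 6->6, 5->5, 1->1, 2->2, 4->4
Step 2: d_i = R_x(i) - R_y(i); compute d_i^2.
  (6-3)^2=9, (1-7)^2=36, (3-6)^2=9, (5-5)^2=0, (7-1)^2=36, (2-2)^2=0, (4-4)^2=0
sum(d^2) = 90.
Step 3: rho = 1 - 6*90 / (7*(7^2 - 1)) = 1 - 540/336 = -0.607143.
Step 4: Under H0, t = rho * sqrt((n-2)/(1-rho^2)) = -1.7086 ~ t(5).
Step 5: Two-sided p-value from the t-distribution with 5 df = 0.148231.
Step 6: alpha = 0.05. fail to reject H0.

rho = -0.6071, p = 0.148231, fail to reject H0 at alpha = 0.05.


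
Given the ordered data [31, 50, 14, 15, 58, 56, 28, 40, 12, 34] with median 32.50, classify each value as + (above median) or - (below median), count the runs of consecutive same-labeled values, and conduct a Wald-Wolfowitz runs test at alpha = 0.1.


Step 1: Compute median = 32.50; label A = above, B = below.
Labels in order: BABBAABABA  (n_A = 5, n_B = 5)
Step 2: Count runs R = 8.
Step 3: Under H0 (random ordering), E[R] = 2*n_A*n_B/(n_A+n_B) + 1 = 2*5*5/10 + 1 = 6.0000.
        Var[R] = 2*n_A*n_B*(2*n_A*n_B - n_A - n_B) / ((n_A+n_B)^2 * (n_A+n_B-1)) = 2000/900 = 2.2222.
        SD[R] = 1.4907.
Step 4: Continuity-corrected z = (R - 0.5 - E[R]) / SD[R] = (8 - 0.5 - 6.0000) / 1.4907 = 1.0062.
Step 5: Two-sided p-value via normal approximation = 2*(1 - Phi(|z|)) = 0.314305.
Step 6: alpha = 0.1. fail to reject H0.

R = 8, z = 1.0062, p = 0.314305, fail to reject H0.


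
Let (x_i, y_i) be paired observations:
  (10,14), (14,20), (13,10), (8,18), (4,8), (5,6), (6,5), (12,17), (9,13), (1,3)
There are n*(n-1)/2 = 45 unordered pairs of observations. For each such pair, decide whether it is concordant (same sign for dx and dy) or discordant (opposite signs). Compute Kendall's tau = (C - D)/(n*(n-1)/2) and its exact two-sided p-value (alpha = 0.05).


Step 1: Enumerate the 45 unordered pairs (i,j) with i<j and classify each by sign(x_j-x_i) * sign(y_j-y_i).
  (1,2):dx=+4,dy=+6->C; (1,3):dx=+3,dy=-4->D; (1,4):dx=-2,dy=+4->D; (1,5):dx=-6,dy=-6->C
  (1,6):dx=-5,dy=-8->C; (1,7):dx=-4,dy=-9->C; (1,8):dx=+2,dy=+3->C; (1,9):dx=-1,dy=-1->C
  (1,10):dx=-9,dy=-11->C; (2,3):dx=-1,dy=-10->C; (2,4):dx=-6,dy=-2->C; (2,5):dx=-10,dy=-12->C
  (2,6):dx=-9,dy=-14->C; (2,7):dx=-8,dy=-15->C; (2,8):dx=-2,dy=-3->C; (2,9):dx=-5,dy=-7->C
  (2,10):dx=-13,dy=-17->C; (3,4):dx=-5,dy=+8->D; (3,5):dx=-9,dy=-2->C; (3,6):dx=-8,dy=-4->C
  (3,7):dx=-7,dy=-5->C; (3,8):dx=-1,dy=+7->D; (3,9):dx=-4,dy=+3->D; (3,10):dx=-12,dy=-7->C
  (4,5):dx=-4,dy=-10->C; (4,6):dx=-3,dy=-12->C; (4,7):dx=-2,dy=-13->C; (4,8):dx=+4,dy=-1->D
  (4,9):dx=+1,dy=-5->D; (4,10):dx=-7,dy=-15->C; (5,6):dx=+1,dy=-2->D; (5,7):dx=+2,dy=-3->D
  (5,8):dx=+8,dy=+9->C; (5,9):dx=+5,dy=+5->C; (5,10):dx=-3,dy=-5->C; (6,7):dx=+1,dy=-1->D
  (6,8):dx=+7,dy=+11->C; (6,9):dx=+4,dy=+7->C; (6,10):dx=-4,dy=-3->C; (7,8):dx=+6,dy=+12->C
  (7,9):dx=+3,dy=+8->C; (7,10):dx=-5,dy=-2->C; (8,9):dx=-3,dy=-4->C; (8,10):dx=-11,dy=-14->C
  (9,10):dx=-8,dy=-10->C
Step 2: C = 35, D = 10, total pairs = 45.
Step 3: tau = (C - D)/(n(n-1)/2) = (35 - 10)/45 = 0.555556.
Step 4: Exact two-sided p-value (enumerate n! = 3628800 permutations of y under H0): p = 0.028609.
Step 5: alpha = 0.05. reject H0.

tau_b = 0.5556 (C=35, D=10), p = 0.028609, reject H0.


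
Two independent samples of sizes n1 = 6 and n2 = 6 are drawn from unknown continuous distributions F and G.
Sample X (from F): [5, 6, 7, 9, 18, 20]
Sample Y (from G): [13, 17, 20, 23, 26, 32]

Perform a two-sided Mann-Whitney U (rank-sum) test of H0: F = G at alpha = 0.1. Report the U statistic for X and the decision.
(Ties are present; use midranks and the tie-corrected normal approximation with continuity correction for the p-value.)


Step 1: Combine and sort all 12 observations; assign midranks.
sorted (value, group): (5,X), (6,X), (7,X), (9,X), (13,Y), (17,Y), (18,X), (20,X), (20,Y), (23,Y), (26,Y), (32,Y)
ranks: 5->1, 6->2, 7->3, 9->4, 13->5, 17->6, 18->7, 20->8.5, 20->8.5, 23->10, 26->11, 32->12
Step 2: Rank sum for X: R1 = 1 + 2 + 3 + 4 + 7 + 8.5 = 25.5.
Step 3: U_X = R1 - n1(n1+1)/2 = 25.5 - 6*7/2 = 25.5 - 21 = 4.5.
       U_Y = n1*n2 - U_X = 36 - 4.5 = 31.5.
Step 4: Ties are present, so use the tie-corrected normal approximation (with continuity correction) for the p-value.
Step 5: p-value = 0.037041; compare to alpha = 0.1. reject H0.

U_X = 4.5, p = 0.037041, reject H0 at alpha = 0.1.


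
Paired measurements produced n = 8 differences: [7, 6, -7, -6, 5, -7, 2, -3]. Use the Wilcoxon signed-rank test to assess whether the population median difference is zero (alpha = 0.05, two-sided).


Step 1: Drop any zero differences (none here) and take |d_i|.
|d| = [7, 6, 7, 6, 5, 7, 2, 3]
Step 2: Midrank |d_i| (ties get averaged ranks).
ranks: |7|->7, |6|->4.5, |7|->7, |6|->4.5, |5|->3, |7|->7, |2|->1, |3|->2
Step 3: Attach original signs; sum ranks with positive sign and with negative sign.
W+ = 7 + 4.5 + 3 + 1 = 15.5
W- = 7 + 4.5 + 7 + 2 = 20.5
(Check: W+ + W- = 36 should equal n(n+1)/2 = 36.)
Step 4: Test statistic W = min(W+, W-) = 15.5.
Step 5: Ties in |d|, so use the tie-corrected normal approximation.
        E[W] = n(n+1)/4 = 8*9/4 = 18.
        Tie groups: |d|=6 (t=2), |d|=7 (t=3); sum(t^3 - t) = 30.
        Var[W] = n(n+1)(2n+1)/24 - sum(t^3-t)/48 = 1224/24 - 30/48 = 50.375.
        z = (W - E[W]) / sqrt(Var[W]) = (15.5 - 18) / 7.0975 = -0.3522.
        Two-sided p = 2*Phi(z) = 0.724662.
Step 6: alpha = 0.05. fail to reject H0.

W+ = 15.5, W- = 20.5, W = min = 15.5, p = 0.724662, fail to reject H0.


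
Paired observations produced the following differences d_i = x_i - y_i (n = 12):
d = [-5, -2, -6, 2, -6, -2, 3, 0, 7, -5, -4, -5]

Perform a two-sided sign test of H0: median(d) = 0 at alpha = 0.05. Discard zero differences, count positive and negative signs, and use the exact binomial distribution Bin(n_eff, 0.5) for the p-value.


Step 1: Discard zero differences. Original n = 12; n_eff = number of nonzero differences = 11.
Nonzero differences (with sign): -5, -2, -6, +2, -6, -2, +3, +7, -5, -4, -5
Step 2: Count signs: positive = 3, negative = 8.
Step 3: Under H0: P(positive) = 0.5, so the number of positives S ~ Bin(11, 0.5).
Step 4: Two-sided exact p-value = sum of Bin(11,0.5) probabilities at or below the observed probability = 0.226562.
Step 5: alpha = 0.05. fail to reject H0.

n_eff = 11, pos = 3, neg = 8, p = 0.226562, fail to reject H0.


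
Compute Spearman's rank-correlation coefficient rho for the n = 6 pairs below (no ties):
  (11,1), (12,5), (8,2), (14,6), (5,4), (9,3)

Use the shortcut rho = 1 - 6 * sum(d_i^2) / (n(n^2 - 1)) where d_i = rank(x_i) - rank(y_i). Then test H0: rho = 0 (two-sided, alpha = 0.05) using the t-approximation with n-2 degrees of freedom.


Step 1: Rank x and y separately (midranks; no ties here).
rank(x): 11->4, 12->5, 8->2, 14->6, 5->1, 9->3
rank(y): 1->1, 5->5, 2->2, 6->6, 4->4, 3->3
Step 2: d_i = R_x(i) - R_y(i); compute d_i^2.
  (4-1)^2=9, (5-5)^2=0, (2-2)^2=0, (6-6)^2=0, (1-4)^2=9, (3-3)^2=0
sum(d^2) = 18.
Step 3: rho = 1 - 6*18 / (6*(6^2 - 1)) = 1 - 108/210 = 0.485714.
Step 4: Under H0, t = rho * sqrt((n-2)/(1-rho^2)) = 1.1113 ~ t(4).
Step 5: Two-sided p-value from the t-distribution with 4 df = 0.328723.
Step 6: alpha = 0.05. fail to reject H0.

rho = 0.4857, p = 0.328723, fail to reject H0 at alpha = 0.05.


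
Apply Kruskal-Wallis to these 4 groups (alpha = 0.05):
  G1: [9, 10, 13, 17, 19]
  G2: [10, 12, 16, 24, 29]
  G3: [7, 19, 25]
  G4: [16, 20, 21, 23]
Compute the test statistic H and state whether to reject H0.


Step 1: Combine all N = 17 observations and assign midranks.
sorted (value, group, rank): (7,G3,1), (9,G1,2), (10,G1,3.5), (10,G2,3.5), (12,G2,5), (13,G1,6), (16,G2,7.5), (16,G4,7.5), (17,G1,9), (19,G1,10.5), (19,G3,10.5), (20,G4,12), (21,G4,13), (23,G4,14), (24,G2,15), (25,G3,16), (29,G2,17)
Step 2: Sum ranks within each group.
R_1 = 31 (n_1 = 5)
R_2 = 48 (n_2 = 5)
R_3 = 27.5 (n_3 = 3)
R_4 = 46.5 (n_4 = 4)
Step 3: H = 12/(N(N+1)) * sum(R_i^2/n_i) - 3(N+1)
     = 12/(17*18) * (31^2/5 + 48^2/5 + 27.5^2/3 + 46.5^2/4) - 3*18
     = 0.039216 * 1445.65 - 54
     = 2.691993.
Step 4: Ties present; correction factor C = 1 - 18/(17^3 - 17) = 0.996324. Corrected H = 2.691993 / 0.996324 = 2.701927.
Step 5: Under H0, H ~ chi^2(3); p-value = 0.439900.
Step 6: alpha = 0.05. fail to reject H0.

H = 2.7019, df = 3, p = 0.439900, fail to reject H0.


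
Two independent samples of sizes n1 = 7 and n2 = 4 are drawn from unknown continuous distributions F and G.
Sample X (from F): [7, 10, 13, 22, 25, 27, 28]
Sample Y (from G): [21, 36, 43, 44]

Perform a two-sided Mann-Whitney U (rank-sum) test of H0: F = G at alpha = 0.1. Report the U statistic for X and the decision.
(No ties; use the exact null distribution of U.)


Step 1: Combine and sort all 11 observations; assign midranks.
sorted (value, group): (7,X), (10,X), (13,X), (21,Y), (22,X), (25,X), (27,X), (28,X), (36,Y), (43,Y), (44,Y)
ranks: 7->1, 10->2, 13->3, 21->4, 22->5, 25->6, 27->7, 28->8, 36->9, 43->10, 44->11
Step 2: Rank sum for X: R1 = 1 + 2 + 3 + 5 + 6 + 7 + 8 = 32.
Step 3: U_X = R1 - n1(n1+1)/2 = 32 - 7*8/2 = 32 - 28 = 4.
       U_Y = n1*n2 - U_X = 28 - 4 = 24.
Step 4: No ties, so the exact null distribution of U (based on enumerating the C(11,7) = 330 equally likely rank assignments) gives the two-sided p-value.
Step 5: p-value = 0.072727; compare to alpha = 0.1. reject H0.

U_X = 4, p = 0.072727, reject H0 at alpha = 0.1.


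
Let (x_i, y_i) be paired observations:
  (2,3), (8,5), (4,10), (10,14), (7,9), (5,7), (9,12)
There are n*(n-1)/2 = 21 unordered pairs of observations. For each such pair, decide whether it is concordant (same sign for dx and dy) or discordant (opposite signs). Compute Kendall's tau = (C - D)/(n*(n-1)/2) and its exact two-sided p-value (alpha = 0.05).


Step 1: Enumerate the 21 unordered pairs (i,j) with i<j and classify each by sign(x_j-x_i) * sign(y_j-y_i).
  (1,2):dx=+6,dy=+2->C; (1,3):dx=+2,dy=+7->C; (1,4):dx=+8,dy=+11->C; (1,5):dx=+5,dy=+6->C
  (1,6):dx=+3,dy=+4->C; (1,7):dx=+7,dy=+9->C; (2,3):dx=-4,dy=+5->D; (2,4):dx=+2,dy=+9->C
  (2,5):dx=-1,dy=+4->D; (2,6):dx=-3,dy=+2->D; (2,7):dx=+1,dy=+7->C; (3,4):dx=+6,dy=+4->C
  (3,5):dx=+3,dy=-1->D; (3,6):dx=+1,dy=-3->D; (3,7):dx=+5,dy=+2->C; (4,5):dx=-3,dy=-5->C
  (4,6):dx=-5,dy=-7->C; (4,7):dx=-1,dy=-2->C; (5,6):dx=-2,dy=-2->C; (5,7):dx=+2,dy=+3->C
  (6,7):dx=+4,dy=+5->C
Step 2: C = 16, D = 5, total pairs = 21.
Step 3: tau = (C - D)/(n(n-1)/2) = (16 - 5)/21 = 0.523810.
Step 4: Exact two-sided p-value (enumerate n! = 5040 permutations of y under H0): p = 0.136111.
Step 5: alpha = 0.05. fail to reject H0.

tau_b = 0.5238 (C=16, D=5), p = 0.136111, fail to reject H0.


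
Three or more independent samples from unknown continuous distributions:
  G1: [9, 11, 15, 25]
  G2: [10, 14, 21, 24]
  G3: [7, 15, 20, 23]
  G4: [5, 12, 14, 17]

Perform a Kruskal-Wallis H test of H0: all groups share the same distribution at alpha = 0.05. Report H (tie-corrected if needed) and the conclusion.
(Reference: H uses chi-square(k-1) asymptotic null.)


Step 1: Combine all N = 16 observations and assign midranks.
sorted (value, group, rank): (5,G4,1), (7,G3,2), (9,G1,3), (10,G2,4), (11,G1,5), (12,G4,6), (14,G2,7.5), (14,G4,7.5), (15,G1,9.5), (15,G3,9.5), (17,G4,11), (20,G3,12), (21,G2,13), (23,G3,14), (24,G2,15), (25,G1,16)
Step 2: Sum ranks within each group.
R_1 = 33.5 (n_1 = 4)
R_2 = 39.5 (n_2 = 4)
R_3 = 37.5 (n_3 = 4)
R_4 = 25.5 (n_4 = 4)
Step 3: H = 12/(N(N+1)) * sum(R_i^2/n_i) - 3(N+1)
     = 12/(16*17) * (33.5^2/4 + 39.5^2/4 + 37.5^2/4 + 25.5^2/4) - 3*17
     = 0.044118 * 1184.75 - 51
     = 1.268382.
Step 4: Ties present; correction factor C = 1 - 12/(16^3 - 16) = 0.997059. Corrected H = 1.268382 / 0.997059 = 1.272124.
Step 5: Under H0, H ~ chi^2(3); p-value = 0.735763.
Step 6: alpha = 0.05. fail to reject H0.

H = 1.2721, df = 3, p = 0.735763, fail to reject H0.


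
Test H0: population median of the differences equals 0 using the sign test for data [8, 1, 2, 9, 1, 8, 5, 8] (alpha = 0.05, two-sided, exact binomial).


Step 1: Discard zero differences. Original n = 8; n_eff = number of nonzero differences = 8.
Nonzero differences (with sign): +8, +1, +2, +9, +1, +8, +5, +8
Step 2: Count signs: positive = 8, negative = 0.
Step 3: Under H0: P(positive) = 0.5, so the number of positives S ~ Bin(8, 0.5).
Step 4: Two-sided exact p-value = sum of Bin(8,0.5) probabilities at or below the observed probability = 0.007812.
Step 5: alpha = 0.05. reject H0.

n_eff = 8, pos = 8, neg = 0, p = 0.007812, reject H0.


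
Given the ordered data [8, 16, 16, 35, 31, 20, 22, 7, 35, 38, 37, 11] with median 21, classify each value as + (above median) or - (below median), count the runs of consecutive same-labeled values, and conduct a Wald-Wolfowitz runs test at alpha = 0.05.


Step 1: Compute median = 21; label A = above, B = below.
Labels in order: BBBAABABAAAB  (n_A = 6, n_B = 6)
Step 2: Count runs R = 7.
Step 3: Under H0 (random ordering), E[R] = 2*n_A*n_B/(n_A+n_B) + 1 = 2*6*6/12 + 1 = 7.0000.
        Var[R] = 2*n_A*n_B*(2*n_A*n_B - n_A - n_B) / ((n_A+n_B)^2 * (n_A+n_B-1)) = 4320/1584 = 2.7273.
        SD[R] = 1.6514.
Step 4: R = E[R], so z = 0 with no continuity correction.
Step 5: Two-sided p-value via normal approximation = 2*(1 - Phi(|z|)) = 1.000000.
Step 6: alpha = 0.05. fail to reject H0.

R = 7, z = 0.0000, p = 1.000000, fail to reject H0.


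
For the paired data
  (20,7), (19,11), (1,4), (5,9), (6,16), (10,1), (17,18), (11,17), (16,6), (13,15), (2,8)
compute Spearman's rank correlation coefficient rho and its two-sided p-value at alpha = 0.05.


Step 1: Rank x and y separately (midranks; no ties here).
rank(x): 20->11, 19->10, 1->1, 5->3, 6->4, 10->5, 17->9, 11->6, 16->8, 13->7, 2->2
rank(y): 7->4, 11->7, 4->2, 9->6, 16->9, 1->1, 18->11, 17->10, 6->3, 15->8, 8->5
Step 2: d_i = R_x(i) - R_y(i); compute d_i^2.
  (11-4)^2=49, (10-7)^2=9, (1-2)^2=1, (3-6)^2=9, (4-9)^2=25, (5-1)^2=16, (9-11)^2=4, (6-10)^2=16, (8-3)^2=25, (7-8)^2=1, (2-5)^2=9
sum(d^2) = 164.
Step 3: rho = 1 - 6*164 / (11*(11^2 - 1)) = 1 - 984/1320 = 0.254545.
Step 4: Under H0, t = rho * sqrt((n-2)/(1-rho^2)) = 0.7896 ~ t(9).
Step 5: Two-sided p-value from the t-distribution with 9 df = 0.450037.
Step 6: alpha = 0.05. fail to reject H0.

rho = 0.2545, p = 0.450037, fail to reject H0 at alpha = 0.05.


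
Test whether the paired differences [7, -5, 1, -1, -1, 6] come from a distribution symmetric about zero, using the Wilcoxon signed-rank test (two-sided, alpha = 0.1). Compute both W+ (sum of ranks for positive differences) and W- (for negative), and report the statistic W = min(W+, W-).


Step 1: Drop any zero differences (none here) and take |d_i|.
|d| = [7, 5, 1, 1, 1, 6]
Step 2: Midrank |d_i| (ties get averaged ranks).
ranks: |7|->6, |5|->4, |1|->2, |1|->2, |1|->2, |6|->5
Step 3: Attach original signs; sum ranks with positive sign and with negative sign.
W+ = 6 + 2 + 5 = 13
W- = 4 + 2 + 2 = 8
(Check: W+ + W- = 21 should equal n(n+1)/2 = 21.)
Step 4: Test statistic W = min(W+, W-) = 8.
Step 5: Ties in |d|, so use the tie-corrected normal approximation.
        E[W] = n(n+1)/4 = 6*7/4 = 10.5.
        Tie groups: |d|=1 (t=3); sum(t^3 - t) = 24.
        Var[W] = n(n+1)(2n+1)/24 - sum(t^3-t)/48 = 546/24 - 24/48 = 22.25.
        z = (W - E[W]) / sqrt(Var[W]) = (8 - 10.5) / 4.7170 = -0.5300.
        Two-sided p = 2*Phi(z) = 0.596113.
Step 6: alpha = 0.1. fail to reject H0.

W+ = 13, W- = 8, W = min = 8, p = 0.596113, fail to reject H0.


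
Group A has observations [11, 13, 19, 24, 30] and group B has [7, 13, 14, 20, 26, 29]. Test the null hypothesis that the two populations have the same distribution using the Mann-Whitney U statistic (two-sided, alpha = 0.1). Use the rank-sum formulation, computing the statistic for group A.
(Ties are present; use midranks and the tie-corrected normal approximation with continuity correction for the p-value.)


Step 1: Combine and sort all 11 observations; assign midranks.
sorted (value, group): (7,Y), (11,X), (13,X), (13,Y), (14,Y), (19,X), (20,Y), (24,X), (26,Y), (29,Y), (30,X)
ranks: 7->1, 11->2, 13->3.5, 13->3.5, 14->5, 19->6, 20->7, 24->8, 26->9, 29->10, 30->11
Step 2: Rank sum for X: R1 = 2 + 3.5 + 6 + 8 + 11 = 30.5.
Step 3: U_X = R1 - n1(n1+1)/2 = 30.5 - 5*6/2 = 30.5 - 15 = 15.5.
       U_Y = n1*n2 - U_X = 30 - 15.5 = 14.5.
Step 4: Ties are present, so use the tie-corrected normal approximation (with continuity correction) for the p-value.
Step 5: p-value = 1.000000; compare to alpha = 0.1. fail to reject H0.

U_X = 15.5, p = 1.000000, fail to reject H0 at alpha = 0.1.


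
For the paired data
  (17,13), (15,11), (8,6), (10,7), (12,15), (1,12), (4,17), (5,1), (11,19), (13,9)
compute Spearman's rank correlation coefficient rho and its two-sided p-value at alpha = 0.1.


Step 1: Rank x and y separately (midranks; no ties here).
rank(x): 17->10, 15->9, 8->4, 10->5, 12->7, 1->1, 4->2, 5->3, 11->6, 13->8
rank(y): 13->7, 11->5, 6->2, 7->3, 15->8, 12->6, 17->9, 1->1, 19->10, 9->4
Step 2: d_i = R_x(i) - R_y(i); compute d_i^2.
  (10-7)^2=9, (9-5)^2=16, (4-2)^2=4, (5-3)^2=4, (7-8)^2=1, (1-6)^2=25, (2-9)^2=49, (3-1)^2=4, (6-10)^2=16, (8-4)^2=16
sum(d^2) = 144.
Step 3: rho = 1 - 6*144 / (10*(10^2 - 1)) = 1 - 864/990 = 0.127273.
Step 4: Under H0, t = rho * sqrt((n-2)/(1-rho^2)) = 0.3629 ~ t(8).
Step 5: Two-sided p-value from the t-distribution with 8 df = 0.726057.
Step 6: alpha = 0.1. fail to reject H0.

rho = 0.1273, p = 0.726057, fail to reject H0 at alpha = 0.1.


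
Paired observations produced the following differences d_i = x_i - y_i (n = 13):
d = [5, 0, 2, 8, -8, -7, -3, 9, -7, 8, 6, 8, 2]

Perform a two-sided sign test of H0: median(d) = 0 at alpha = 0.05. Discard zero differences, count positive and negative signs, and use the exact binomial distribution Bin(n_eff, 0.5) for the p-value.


Step 1: Discard zero differences. Original n = 13; n_eff = number of nonzero differences = 12.
Nonzero differences (with sign): +5, +2, +8, -8, -7, -3, +9, -7, +8, +6, +8, +2
Step 2: Count signs: positive = 8, negative = 4.
Step 3: Under H0: P(positive) = 0.5, so the number of positives S ~ Bin(12, 0.5).
Step 4: Two-sided exact p-value = sum of Bin(12,0.5) probabilities at or below the observed probability = 0.387695.
Step 5: alpha = 0.05. fail to reject H0.

n_eff = 12, pos = 8, neg = 4, p = 0.387695, fail to reject H0.


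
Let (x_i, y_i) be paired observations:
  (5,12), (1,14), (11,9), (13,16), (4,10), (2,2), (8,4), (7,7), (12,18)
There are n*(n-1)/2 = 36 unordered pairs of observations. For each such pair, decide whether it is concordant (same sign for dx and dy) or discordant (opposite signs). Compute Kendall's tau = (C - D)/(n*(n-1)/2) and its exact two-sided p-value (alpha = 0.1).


Step 1: Enumerate the 36 unordered pairs (i,j) with i<j and classify each by sign(x_j-x_i) * sign(y_j-y_i).
  (1,2):dx=-4,dy=+2->D; (1,3):dx=+6,dy=-3->D; (1,4):dx=+8,dy=+4->C; (1,5):dx=-1,dy=-2->C
  (1,6):dx=-3,dy=-10->C; (1,7):dx=+3,dy=-8->D; (1,8):dx=+2,dy=-5->D; (1,9):dx=+7,dy=+6->C
  (2,3):dx=+10,dy=-5->D; (2,4):dx=+12,dy=+2->C; (2,5):dx=+3,dy=-4->D; (2,6):dx=+1,dy=-12->D
  (2,7):dx=+7,dy=-10->D; (2,8):dx=+6,dy=-7->D; (2,9):dx=+11,dy=+4->C; (3,4):dx=+2,dy=+7->C
  (3,5):dx=-7,dy=+1->D; (3,6):dx=-9,dy=-7->C; (3,7):dx=-3,dy=-5->C; (3,8):dx=-4,dy=-2->C
  (3,9):dx=+1,dy=+9->C; (4,5):dx=-9,dy=-6->C; (4,6):dx=-11,dy=-14->C; (4,7):dx=-5,dy=-12->C
  (4,8):dx=-6,dy=-9->C; (4,9):dx=-1,dy=+2->D; (5,6):dx=-2,dy=-8->C; (5,7):dx=+4,dy=-6->D
  (5,8):dx=+3,dy=-3->D; (5,9):dx=+8,dy=+8->C; (6,7):dx=+6,dy=+2->C; (6,8):dx=+5,dy=+5->C
  (6,9):dx=+10,dy=+16->C; (7,8):dx=-1,dy=+3->D; (7,9):dx=+4,dy=+14->C; (8,9):dx=+5,dy=+11->C
Step 2: C = 22, D = 14, total pairs = 36.
Step 3: tau = (C - D)/(n(n-1)/2) = (22 - 14)/36 = 0.222222.
Step 4: Exact two-sided p-value (enumerate n! = 362880 permutations of y under H0): p = 0.476709.
Step 5: alpha = 0.1. fail to reject H0.

tau_b = 0.2222 (C=22, D=14), p = 0.476709, fail to reject H0.


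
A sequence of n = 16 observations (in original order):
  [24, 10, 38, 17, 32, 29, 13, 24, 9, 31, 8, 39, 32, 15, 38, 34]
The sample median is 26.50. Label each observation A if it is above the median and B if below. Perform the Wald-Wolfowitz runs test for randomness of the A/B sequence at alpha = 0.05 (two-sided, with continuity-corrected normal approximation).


Step 1: Compute median = 26.50; label A = above, B = below.
Labels in order: BBABAABBBABAABAA  (n_A = 8, n_B = 8)
Step 2: Count runs R = 10.
Step 3: Under H0 (random ordering), E[R] = 2*n_A*n_B/(n_A+n_B) + 1 = 2*8*8/16 + 1 = 9.0000.
        Var[R] = 2*n_A*n_B*(2*n_A*n_B - n_A - n_B) / ((n_A+n_B)^2 * (n_A+n_B-1)) = 14336/3840 = 3.7333.
        SD[R] = 1.9322.
Step 4: Continuity-corrected z = (R - 0.5 - E[R]) / SD[R] = (10 - 0.5 - 9.0000) / 1.9322 = 0.2588.
Step 5: Two-sided p-value via normal approximation = 2*(1 - Phi(|z|)) = 0.795809.
Step 6: alpha = 0.05. fail to reject H0.

R = 10, z = 0.2588, p = 0.795809, fail to reject H0.


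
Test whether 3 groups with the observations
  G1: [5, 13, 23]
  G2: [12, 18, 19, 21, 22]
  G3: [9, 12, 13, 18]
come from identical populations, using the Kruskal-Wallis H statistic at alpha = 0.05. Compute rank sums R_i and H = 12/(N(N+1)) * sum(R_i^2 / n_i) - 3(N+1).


Step 1: Combine all N = 12 observations and assign midranks.
sorted (value, group, rank): (5,G1,1), (9,G3,2), (12,G2,3.5), (12,G3,3.5), (13,G1,5.5), (13,G3,5.5), (18,G2,7.5), (18,G3,7.5), (19,G2,9), (21,G2,10), (22,G2,11), (23,G1,12)
Step 2: Sum ranks within each group.
R_1 = 18.5 (n_1 = 3)
R_2 = 41 (n_2 = 5)
R_3 = 18.5 (n_3 = 4)
Step 3: H = 12/(N(N+1)) * sum(R_i^2/n_i) - 3(N+1)
     = 12/(12*13) * (18.5^2/3 + 41^2/5 + 18.5^2/4) - 3*13
     = 0.076923 * 535.846 - 39
     = 2.218910.
Step 4: Ties present; correction factor C = 1 - 18/(12^3 - 12) = 0.989510. Corrected H = 2.218910 / 0.989510 = 2.242432.
Step 5: Under H0, H ~ chi^2(2); p-value = 0.325883.
Step 6: alpha = 0.05. fail to reject H0.

H = 2.2424, df = 2, p = 0.325883, fail to reject H0.


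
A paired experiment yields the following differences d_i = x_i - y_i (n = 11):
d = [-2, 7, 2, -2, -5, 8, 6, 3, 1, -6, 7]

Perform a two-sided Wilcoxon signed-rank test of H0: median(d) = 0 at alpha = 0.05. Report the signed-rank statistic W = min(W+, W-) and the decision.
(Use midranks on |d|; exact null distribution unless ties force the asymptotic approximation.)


Step 1: Drop any zero differences (none here) and take |d_i|.
|d| = [2, 7, 2, 2, 5, 8, 6, 3, 1, 6, 7]
Step 2: Midrank |d_i| (ties get averaged ranks).
ranks: |2|->3, |7|->9.5, |2|->3, |2|->3, |5|->6, |8|->11, |6|->7.5, |3|->5, |1|->1, |6|->7.5, |7|->9.5
Step 3: Attach original signs; sum ranks with positive sign and with negative sign.
W+ = 9.5 + 3 + 11 + 7.5 + 5 + 1 + 9.5 = 46.5
W- = 3 + 3 + 6 + 7.5 = 19.5
(Check: W+ + W- = 66 should equal n(n+1)/2 = 66.)
Step 4: Test statistic W = min(W+, W-) = 19.5.
Step 5: Ties in |d|, so use the tie-corrected normal approximation.
        E[W] = n(n+1)/4 = 11*12/4 = 33.
        Tie groups: |d|=2 (t=3), |d|=6 (t=2), |d|=7 (t=2); sum(t^3 - t) = 36.
        Var[W] = n(n+1)(2n+1)/24 - sum(t^3-t)/48 = 3036/24 - 36/48 = 125.75.
        z = (W - E[W]) / sqrt(Var[W]) = (19.5 - 33) / 11.2138 = -1.2039.
        Two-sided p = 2*Phi(z) = 0.228640.
Step 6: alpha = 0.05. fail to reject H0.

W+ = 46.5, W- = 19.5, W = min = 19.5, p = 0.228640, fail to reject H0.


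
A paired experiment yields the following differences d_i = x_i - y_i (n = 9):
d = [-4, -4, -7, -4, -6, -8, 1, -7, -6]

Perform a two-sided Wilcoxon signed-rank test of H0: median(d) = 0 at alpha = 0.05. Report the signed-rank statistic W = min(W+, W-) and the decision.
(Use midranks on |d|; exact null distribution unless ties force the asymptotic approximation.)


Step 1: Drop any zero differences (none here) and take |d_i|.
|d| = [4, 4, 7, 4, 6, 8, 1, 7, 6]
Step 2: Midrank |d_i| (ties get averaged ranks).
ranks: |4|->3, |4|->3, |7|->7.5, |4|->3, |6|->5.5, |8|->9, |1|->1, |7|->7.5, |6|->5.5
Step 3: Attach original signs; sum ranks with positive sign and with negative sign.
W+ = 1 = 1
W- = 3 + 3 + 7.5 + 3 + 5.5 + 9 + 7.5 + 5.5 = 44
(Check: W+ + W- = 45 should equal n(n+1)/2 = 45.)
Step 4: Test statistic W = min(W+, W-) = 1.
Step 5: Ties in |d|, so use the tie-corrected normal approximation.
        E[W] = n(n+1)/4 = 9*10/4 = 22.5.
        Tie groups: |d|=4 (t=3), |d|=6 (t=2), |d|=7 (t=2); sum(t^3 - t) = 36.
        Var[W] = n(n+1)(2n+1)/24 - sum(t^3-t)/48 = 1710/24 - 36/48 = 70.5.
        z = (W - E[W]) / sqrt(Var[W]) = (1 - 22.5) / 8.3964 = -2.5606.
        Two-sided p = 2*Phi(z) = 0.010449.
Step 6: alpha = 0.05. reject H0.

W+ = 1, W- = 44, W = min = 1, p = 0.010449, reject H0.


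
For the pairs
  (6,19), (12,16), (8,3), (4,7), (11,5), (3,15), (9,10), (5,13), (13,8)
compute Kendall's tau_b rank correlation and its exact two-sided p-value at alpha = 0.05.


Step 1: Enumerate the 36 unordered pairs (i,j) with i<j and classify each by sign(x_j-x_i) * sign(y_j-y_i).
  (1,2):dx=+6,dy=-3->D; (1,3):dx=+2,dy=-16->D; (1,4):dx=-2,dy=-12->C; (1,5):dx=+5,dy=-14->D
  (1,6):dx=-3,dy=-4->C; (1,7):dx=+3,dy=-9->D; (1,8):dx=-1,dy=-6->C; (1,9):dx=+7,dy=-11->D
  (2,3):dx=-4,dy=-13->C; (2,4):dx=-8,dy=-9->C; (2,5):dx=-1,dy=-11->C; (2,6):dx=-9,dy=-1->C
  (2,7):dx=-3,dy=-6->C; (2,8):dx=-7,dy=-3->C; (2,9):dx=+1,dy=-8->D; (3,4):dx=-4,dy=+4->D
  (3,5):dx=+3,dy=+2->C; (3,6):dx=-5,dy=+12->D; (3,7):dx=+1,dy=+7->C; (3,8):dx=-3,dy=+10->D
  (3,9):dx=+5,dy=+5->C; (4,5):dx=+7,dy=-2->D; (4,6):dx=-1,dy=+8->D; (4,7):dx=+5,dy=+3->C
  (4,8):dx=+1,dy=+6->C; (4,9):dx=+9,dy=+1->C; (5,6):dx=-8,dy=+10->D; (5,7):dx=-2,dy=+5->D
  (5,8):dx=-6,dy=+8->D; (5,9):dx=+2,dy=+3->C; (6,7):dx=+6,dy=-5->D; (6,8):dx=+2,dy=-2->D
  (6,9):dx=+10,dy=-7->D; (7,8):dx=-4,dy=+3->D; (7,9):dx=+4,dy=-2->D; (8,9):dx=+8,dy=-5->D
Step 2: C = 16, D = 20, total pairs = 36.
Step 3: tau = (C - D)/(n(n-1)/2) = (16 - 20)/36 = -0.111111.
Step 4: Exact two-sided p-value (enumerate n! = 362880 permutations of y under H0): p = 0.761414.
Step 5: alpha = 0.05. fail to reject H0.

tau_b = -0.1111 (C=16, D=20), p = 0.761414, fail to reject H0.


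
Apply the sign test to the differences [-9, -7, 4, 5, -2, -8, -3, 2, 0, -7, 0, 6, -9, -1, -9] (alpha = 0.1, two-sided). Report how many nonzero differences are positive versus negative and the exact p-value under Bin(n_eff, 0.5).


Step 1: Discard zero differences. Original n = 15; n_eff = number of nonzero differences = 13.
Nonzero differences (with sign): -9, -7, +4, +5, -2, -8, -3, +2, -7, +6, -9, -1, -9
Step 2: Count signs: positive = 4, negative = 9.
Step 3: Under H0: P(positive) = 0.5, so the number of positives S ~ Bin(13, 0.5).
Step 4: Two-sided exact p-value = sum of Bin(13,0.5) probabilities at or below the observed probability = 0.266846.
Step 5: alpha = 0.1. fail to reject H0.

n_eff = 13, pos = 4, neg = 9, p = 0.266846, fail to reject H0.


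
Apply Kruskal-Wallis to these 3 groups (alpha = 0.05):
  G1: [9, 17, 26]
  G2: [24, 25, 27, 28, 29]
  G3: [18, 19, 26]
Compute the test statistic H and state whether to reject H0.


Step 1: Combine all N = 11 observations and assign midranks.
sorted (value, group, rank): (9,G1,1), (17,G1,2), (18,G3,3), (19,G3,4), (24,G2,5), (25,G2,6), (26,G1,7.5), (26,G3,7.5), (27,G2,9), (28,G2,10), (29,G2,11)
Step 2: Sum ranks within each group.
R_1 = 10.5 (n_1 = 3)
R_2 = 41 (n_2 = 5)
R_3 = 14.5 (n_3 = 3)
Step 3: H = 12/(N(N+1)) * sum(R_i^2/n_i) - 3(N+1)
     = 12/(11*12) * (10.5^2/3 + 41^2/5 + 14.5^2/3) - 3*12
     = 0.090909 * 443.033 - 36
     = 4.275758.
Step 4: Ties present; correction factor C = 1 - 6/(11^3 - 11) = 0.995455. Corrected H = 4.275758 / 0.995455 = 4.295282.
Step 5: Under H0, H ~ chi^2(2); p-value = 0.116759.
Step 6: alpha = 0.05. fail to reject H0.

H = 4.2953, df = 2, p = 0.116759, fail to reject H0.


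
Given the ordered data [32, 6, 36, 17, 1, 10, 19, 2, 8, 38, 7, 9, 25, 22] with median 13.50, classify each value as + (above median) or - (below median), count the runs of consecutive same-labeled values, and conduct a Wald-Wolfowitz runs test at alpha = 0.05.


Step 1: Compute median = 13.50; label A = above, B = below.
Labels in order: ABAABBABBABBAA  (n_A = 7, n_B = 7)
Step 2: Count runs R = 9.
Step 3: Under H0 (random ordering), E[R] = 2*n_A*n_B/(n_A+n_B) + 1 = 2*7*7/14 + 1 = 8.0000.
        Var[R] = 2*n_A*n_B*(2*n_A*n_B - n_A - n_B) / ((n_A+n_B)^2 * (n_A+n_B-1)) = 8232/2548 = 3.2308.
        SD[R] = 1.7974.
Step 4: Continuity-corrected z = (R - 0.5 - E[R]) / SD[R] = (9 - 0.5 - 8.0000) / 1.7974 = 0.2782.
Step 5: Two-sided p-value via normal approximation = 2*(1 - Phi(|z|)) = 0.780879.
Step 6: alpha = 0.05. fail to reject H0.

R = 9, z = 0.2782, p = 0.780879, fail to reject H0.


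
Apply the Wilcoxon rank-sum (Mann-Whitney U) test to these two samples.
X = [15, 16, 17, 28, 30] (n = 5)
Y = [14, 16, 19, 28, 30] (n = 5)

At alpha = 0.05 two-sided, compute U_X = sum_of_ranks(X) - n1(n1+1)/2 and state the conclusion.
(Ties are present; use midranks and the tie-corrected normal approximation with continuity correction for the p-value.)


Step 1: Combine and sort all 10 observations; assign midranks.
sorted (value, group): (14,Y), (15,X), (16,X), (16,Y), (17,X), (19,Y), (28,X), (28,Y), (30,X), (30,Y)
ranks: 14->1, 15->2, 16->3.5, 16->3.5, 17->5, 19->6, 28->7.5, 28->7.5, 30->9.5, 30->9.5
Step 2: Rank sum for X: R1 = 2 + 3.5 + 5 + 7.5 + 9.5 = 27.5.
Step 3: U_X = R1 - n1(n1+1)/2 = 27.5 - 5*6/2 = 27.5 - 15 = 12.5.
       U_Y = n1*n2 - U_X = 25 - 12.5 = 12.5.
Step 4: Ties are present, so use the tie-corrected normal approximation (with continuity correction) for the p-value.
Step 5: p-value = 1.000000; compare to alpha = 0.05. fail to reject H0.

U_X = 12.5, p = 1.000000, fail to reject H0 at alpha = 0.05.


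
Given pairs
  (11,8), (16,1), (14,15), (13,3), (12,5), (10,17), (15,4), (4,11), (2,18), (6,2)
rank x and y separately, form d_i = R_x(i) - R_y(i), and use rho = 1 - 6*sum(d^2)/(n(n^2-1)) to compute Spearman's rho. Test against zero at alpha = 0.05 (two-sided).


Step 1: Rank x and y separately (midranks; no ties here).
rank(x): 11->5, 16->10, 14->8, 13->7, 12->6, 10->4, 15->9, 4->2, 2->1, 6->3
rank(y): 8->6, 1->1, 15->8, 3->3, 5->5, 17->9, 4->4, 11->7, 18->10, 2->2
Step 2: d_i = R_x(i) - R_y(i); compute d_i^2.
  (5-6)^2=1, (10-1)^2=81, (8-8)^2=0, (7-3)^2=16, (6-5)^2=1, (4-9)^2=25, (9-4)^2=25, (2-7)^2=25, (1-10)^2=81, (3-2)^2=1
sum(d^2) = 256.
Step 3: rho = 1 - 6*256 / (10*(10^2 - 1)) = 1 - 1536/990 = -0.551515.
Step 4: Under H0, t = rho * sqrt((n-2)/(1-rho^2)) = -1.8700 ~ t(8).
Step 5: Two-sided p-value from the t-distribution with 8 df = 0.098401.
Step 6: alpha = 0.05. fail to reject H0.

rho = -0.5515, p = 0.098401, fail to reject H0 at alpha = 0.05.


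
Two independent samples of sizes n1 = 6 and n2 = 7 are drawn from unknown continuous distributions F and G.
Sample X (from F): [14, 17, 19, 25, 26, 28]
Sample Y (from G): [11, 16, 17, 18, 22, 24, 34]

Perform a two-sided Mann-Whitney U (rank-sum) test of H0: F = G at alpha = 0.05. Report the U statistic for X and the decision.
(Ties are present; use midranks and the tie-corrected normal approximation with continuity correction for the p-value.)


Step 1: Combine and sort all 13 observations; assign midranks.
sorted (value, group): (11,Y), (14,X), (16,Y), (17,X), (17,Y), (18,Y), (19,X), (22,Y), (24,Y), (25,X), (26,X), (28,X), (34,Y)
ranks: 11->1, 14->2, 16->3, 17->4.5, 17->4.5, 18->6, 19->7, 22->8, 24->9, 25->10, 26->11, 28->12, 34->13
Step 2: Rank sum for X: R1 = 2 + 4.5 + 7 + 10 + 11 + 12 = 46.5.
Step 3: U_X = R1 - n1(n1+1)/2 = 46.5 - 6*7/2 = 46.5 - 21 = 25.5.
       U_Y = n1*n2 - U_X = 42 - 25.5 = 16.5.
Step 4: Ties are present, so use the tie-corrected normal approximation (with continuity correction) for the p-value.
Step 5: p-value = 0.567176; compare to alpha = 0.05. fail to reject H0.

U_X = 25.5, p = 0.567176, fail to reject H0 at alpha = 0.05.


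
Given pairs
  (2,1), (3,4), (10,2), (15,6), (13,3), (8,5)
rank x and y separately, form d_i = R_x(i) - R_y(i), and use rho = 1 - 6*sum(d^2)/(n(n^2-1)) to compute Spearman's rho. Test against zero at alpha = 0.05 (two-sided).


Step 1: Rank x and y separately (midranks; no ties here).
rank(x): 2->1, 3->2, 10->4, 15->6, 13->5, 8->3
rank(y): 1->1, 4->4, 2->2, 6->6, 3->3, 5->5
Step 2: d_i = R_x(i) - R_y(i); compute d_i^2.
  (1-1)^2=0, (2-4)^2=4, (4-2)^2=4, (6-6)^2=0, (5-3)^2=4, (3-5)^2=4
sum(d^2) = 16.
Step 3: rho = 1 - 6*16 / (6*(6^2 - 1)) = 1 - 96/210 = 0.542857.
Step 4: Under H0, t = rho * sqrt((n-2)/(1-rho^2)) = 1.2928 ~ t(4).
Step 5: Two-sided p-value from the t-distribution with 4 df = 0.265703.
Step 6: alpha = 0.05. fail to reject H0.

rho = 0.5429, p = 0.265703, fail to reject H0 at alpha = 0.05.


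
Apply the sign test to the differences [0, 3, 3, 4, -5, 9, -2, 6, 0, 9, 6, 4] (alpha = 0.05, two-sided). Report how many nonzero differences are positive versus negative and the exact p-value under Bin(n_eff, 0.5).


Step 1: Discard zero differences. Original n = 12; n_eff = number of nonzero differences = 10.
Nonzero differences (with sign): +3, +3, +4, -5, +9, -2, +6, +9, +6, +4
Step 2: Count signs: positive = 8, negative = 2.
Step 3: Under H0: P(positive) = 0.5, so the number of positives S ~ Bin(10, 0.5).
Step 4: Two-sided exact p-value = sum of Bin(10,0.5) probabilities at or below the observed probability = 0.109375.
Step 5: alpha = 0.05. fail to reject H0.

n_eff = 10, pos = 8, neg = 2, p = 0.109375, fail to reject H0.


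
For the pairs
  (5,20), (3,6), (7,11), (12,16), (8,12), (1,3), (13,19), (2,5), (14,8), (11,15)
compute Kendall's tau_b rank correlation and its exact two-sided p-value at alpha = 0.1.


Step 1: Enumerate the 45 unordered pairs (i,j) with i<j and classify each by sign(x_j-x_i) * sign(y_j-y_i).
  (1,2):dx=-2,dy=-14->C; (1,3):dx=+2,dy=-9->D; (1,4):dx=+7,dy=-4->D; (1,5):dx=+3,dy=-8->D
  (1,6):dx=-4,dy=-17->C; (1,7):dx=+8,dy=-1->D; (1,8):dx=-3,dy=-15->C; (1,9):dx=+9,dy=-12->D
  (1,10):dx=+6,dy=-5->D; (2,3):dx=+4,dy=+5->C; (2,4):dx=+9,dy=+10->C; (2,5):dx=+5,dy=+6->C
  (2,6):dx=-2,dy=-3->C; (2,7):dx=+10,dy=+13->C; (2,8):dx=-1,dy=-1->C; (2,9):dx=+11,dy=+2->C
  (2,10):dx=+8,dy=+9->C; (3,4):dx=+5,dy=+5->C; (3,5):dx=+1,dy=+1->C; (3,6):dx=-6,dy=-8->C
  (3,7):dx=+6,dy=+8->C; (3,8):dx=-5,dy=-6->C; (3,9):dx=+7,dy=-3->D; (3,10):dx=+4,dy=+4->C
  (4,5):dx=-4,dy=-4->C; (4,6):dx=-11,dy=-13->C; (4,7):dx=+1,dy=+3->C; (4,8):dx=-10,dy=-11->C
  (4,9):dx=+2,dy=-8->D; (4,10):dx=-1,dy=-1->C; (5,6):dx=-7,dy=-9->C; (5,7):dx=+5,dy=+7->C
  (5,8):dx=-6,dy=-7->C; (5,9):dx=+6,dy=-4->D; (5,10):dx=+3,dy=+3->C; (6,7):dx=+12,dy=+16->C
  (6,8):dx=+1,dy=+2->C; (6,9):dx=+13,dy=+5->C; (6,10):dx=+10,dy=+12->C; (7,8):dx=-11,dy=-14->C
  (7,9):dx=+1,dy=-11->D; (7,10):dx=-2,dy=-4->C; (8,9):dx=+12,dy=+3->C; (8,10):dx=+9,dy=+10->C
  (9,10):dx=-3,dy=+7->D
Step 2: C = 34, D = 11, total pairs = 45.
Step 3: tau = (C - D)/(n(n-1)/2) = (34 - 11)/45 = 0.511111.
Step 4: Exact two-sided p-value (enumerate n! = 3628800 permutations of y under H0): p = 0.046623.
Step 5: alpha = 0.1. reject H0.

tau_b = 0.5111 (C=34, D=11), p = 0.046623, reject H0.


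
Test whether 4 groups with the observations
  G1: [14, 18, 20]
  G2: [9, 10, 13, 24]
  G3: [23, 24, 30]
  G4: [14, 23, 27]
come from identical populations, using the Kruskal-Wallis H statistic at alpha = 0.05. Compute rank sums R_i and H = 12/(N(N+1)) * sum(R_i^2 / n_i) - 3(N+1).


Step 1: Combine all N = 13 observations and assign midranks.
sorted (value, group, rank): (9,G2,1), (10,G2,2), (13,G2,3), (14,G1,4.5), (14,G4,4.5), (18,G1,6), (20,G1,7), (23,G3,8.5), (23,G4,8.5), (24,G2,10.5), (24,G3,10.5), (27,G4,12), (30,G3,13)
Step 2: Sum ranks within each group.
R_1 = 17.5 (n_1 = 3)
R_2 = 16.5 (n_2 = 4)
R_3 = 32 (n_3 = 3)
R_4 = 25 (n_4 = 3)
Step 3: H = 12/(N(N+1)) * sum(R_i^2/n_i) - 3(N+1)
     = 12/(13*14) * (17.5^2/3 + 16.5^2/4 + 32^2/3 + 25^2/3) - 3*14
     = 0.065934 * 719.812 - 42
     = 5.460165.
Step 4: Ties present; correction factor C = 1 - 18/(13^3 - 13) = 0.991758. Corrected H = 5.460165 / 0.991758 = 5.505540.
Step 5: Under H0, H ~ chi^2(3); p-value = 0.138308.
Step 6: alpha = 0.05. fail to reject H0.

H = 5.5055, df = 3, p = 0.138308, fail to reject H0.


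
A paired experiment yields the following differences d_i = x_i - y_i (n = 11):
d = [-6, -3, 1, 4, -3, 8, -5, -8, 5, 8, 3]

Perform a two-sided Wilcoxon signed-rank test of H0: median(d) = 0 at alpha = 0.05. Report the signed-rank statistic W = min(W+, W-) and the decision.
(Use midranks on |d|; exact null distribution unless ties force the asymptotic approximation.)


Step 1: Drop any zero differences (none here) and take |d_i|.
|d| = [6, 3, 1, 4, 3, 8, 5, 8, 5, 8, 3]
Step 2: Midrank |d_i| (ties get averaged ranks).
ranks: |6|->8, |3|->3, |1|->1, |4|->5, |3|->3, |8|->10, |5|->6.5, |8|->10, |5|->6.5, |8|->10, |3|->3
Step 3: Attach original signs; sum ranks with positive sign and with negative sign.
W+ = 1 + 5 + 10 + 6.5 + 10 + 3 = 35.5
W- = 8 + 3 + 3 + 6.5 + 10 = 30.5
(Check: W+ + W- = 66 should equal n(n+1)/2 = 66.)
Step 4: Test statistic W = min(W+, W-) = 30.5.
Step 5: Ties in |d|, so use the tie-corrected normal approximation.
        E[W] = n(n+1)/4 = 11*12/4 = 33.
        Tie groups: |d|=3 (t=3), |d|=5 (t=2), |d|=8 (t=3); sum(t^3 - t) = 54.
        Var[W] = n(n+1)(2n+1)/24 - sum(t^3-t)/48 = 3036/24 - 54/48 = 125.375.
        z = (W - E[W]) / sqrt(Var[W]) = (30.5 - 33) / 11.1971 = -0.2233.
        Two-sided p = 2*Phi(z) = 0.823324.
Step 6: alpha = 0.05. fail to reject H0.

W+ = 35.5, W- = 30.5, W = min = 30.5, p = 0.823324, fail to reject H0.


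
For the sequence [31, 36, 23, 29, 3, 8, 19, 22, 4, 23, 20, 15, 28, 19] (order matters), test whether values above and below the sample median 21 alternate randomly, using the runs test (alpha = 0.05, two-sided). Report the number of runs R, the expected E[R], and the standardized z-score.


Step 1: Compute median = 21; label A = above, B = below.
Labels in order: AAAABBBABABBAB  (n_A = 7, n_B = 7)
Step 2: Count runs R = 8.
Step 3: Under H0 (random ordering), E[R] = 2*n_A*n_B/(n_A+n_B) + 1 = 2*7*7/14 + 1 = 8.0000.
        Var[R] = 2*n_A*n_B*(2*n_A*n_B - n_A - n_B) / ((n_A+n_B)^2 * (n_A+n_B-1)) = 8232/2548 = 3.2308.
        SD[R] = 1.7974.
Step 4: R = E[R], so z = 0 with no continuity correction.
Step 5: Two-sided p-value via normal approximation = 2*(1 - Phi(|z|)) = 1.000000.
Step 6: alpha = 0.05. fail to reject H0.

R = 8, z = 0.0000, p = 1.000000, fail to reject H0.
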